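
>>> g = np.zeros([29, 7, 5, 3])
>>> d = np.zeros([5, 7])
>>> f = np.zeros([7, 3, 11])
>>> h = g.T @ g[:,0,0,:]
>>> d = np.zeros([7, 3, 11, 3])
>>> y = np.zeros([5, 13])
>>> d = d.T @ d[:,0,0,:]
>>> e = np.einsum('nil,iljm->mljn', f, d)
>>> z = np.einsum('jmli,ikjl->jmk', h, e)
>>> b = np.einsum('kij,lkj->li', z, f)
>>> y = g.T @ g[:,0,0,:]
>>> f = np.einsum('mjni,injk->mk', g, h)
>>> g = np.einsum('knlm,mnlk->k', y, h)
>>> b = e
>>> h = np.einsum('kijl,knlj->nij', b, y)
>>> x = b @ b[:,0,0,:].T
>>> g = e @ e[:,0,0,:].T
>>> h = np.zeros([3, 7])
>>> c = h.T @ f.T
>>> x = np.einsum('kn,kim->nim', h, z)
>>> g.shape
(3, 11, 3, 3)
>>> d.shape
(3, 11, 3, 3)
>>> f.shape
(29, 3)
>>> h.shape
(3, 7)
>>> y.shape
(3, 5, 7, 3)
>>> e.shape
(3, 11, 3, 7)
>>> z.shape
(3, 5, 11)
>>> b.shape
(3, 11, 3, 7)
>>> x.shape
(7, 5, 11)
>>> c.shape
(7, 29)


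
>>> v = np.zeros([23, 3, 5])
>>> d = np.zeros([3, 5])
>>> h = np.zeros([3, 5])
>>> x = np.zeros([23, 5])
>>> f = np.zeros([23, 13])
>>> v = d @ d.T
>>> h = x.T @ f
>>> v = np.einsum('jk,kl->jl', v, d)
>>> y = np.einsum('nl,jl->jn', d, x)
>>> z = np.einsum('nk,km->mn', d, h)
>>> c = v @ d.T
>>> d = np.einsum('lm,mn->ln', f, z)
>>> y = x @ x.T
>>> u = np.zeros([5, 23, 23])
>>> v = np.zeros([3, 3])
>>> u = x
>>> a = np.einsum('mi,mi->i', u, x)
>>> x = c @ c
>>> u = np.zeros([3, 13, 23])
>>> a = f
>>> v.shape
(3, 3)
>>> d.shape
(23, 3)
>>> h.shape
(5, 13)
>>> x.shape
(3, 3)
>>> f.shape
(23, 13)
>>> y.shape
(23, 23)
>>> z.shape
(13, 3)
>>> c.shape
(3, 3)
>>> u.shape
(3, 13, 23)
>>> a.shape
(23, 13)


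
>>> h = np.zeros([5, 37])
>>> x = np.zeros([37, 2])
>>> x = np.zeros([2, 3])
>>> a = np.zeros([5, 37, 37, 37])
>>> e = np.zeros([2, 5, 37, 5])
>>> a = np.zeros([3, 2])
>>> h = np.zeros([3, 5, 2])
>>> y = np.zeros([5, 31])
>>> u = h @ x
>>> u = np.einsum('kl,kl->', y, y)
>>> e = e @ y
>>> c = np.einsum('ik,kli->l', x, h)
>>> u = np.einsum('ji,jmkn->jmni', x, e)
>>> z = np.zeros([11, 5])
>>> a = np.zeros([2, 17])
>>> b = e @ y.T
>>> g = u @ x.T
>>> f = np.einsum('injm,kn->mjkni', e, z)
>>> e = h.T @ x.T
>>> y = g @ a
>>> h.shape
(3, 5, 2)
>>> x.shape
(2, 3)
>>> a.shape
(2, 17)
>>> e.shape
(2, 5, 2)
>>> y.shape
(2, 5, 31, 17)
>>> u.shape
(2, 5, 31, 3)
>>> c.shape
(5,)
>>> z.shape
(11, 5)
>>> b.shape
(2, 5, 37, 5)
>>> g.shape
(2, 5, 31, 2)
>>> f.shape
(31, 37, 11, 5, 2)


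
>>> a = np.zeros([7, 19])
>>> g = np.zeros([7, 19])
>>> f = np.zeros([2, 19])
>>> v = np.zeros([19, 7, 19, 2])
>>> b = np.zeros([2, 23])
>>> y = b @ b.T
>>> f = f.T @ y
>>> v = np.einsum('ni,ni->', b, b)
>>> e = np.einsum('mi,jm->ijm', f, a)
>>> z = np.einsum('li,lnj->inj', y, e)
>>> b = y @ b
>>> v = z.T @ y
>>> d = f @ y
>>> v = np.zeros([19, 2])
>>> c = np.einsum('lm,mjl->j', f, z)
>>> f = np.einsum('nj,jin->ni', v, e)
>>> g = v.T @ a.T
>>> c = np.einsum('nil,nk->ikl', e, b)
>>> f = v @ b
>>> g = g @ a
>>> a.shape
(7, 19)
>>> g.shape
(2, 19)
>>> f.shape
(19, 23)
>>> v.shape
(19, 2)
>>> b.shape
(2, 23)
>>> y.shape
(2, 2)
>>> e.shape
(2, 7, 19)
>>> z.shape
(2, 7, 19)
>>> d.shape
(19, 2)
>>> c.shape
(7, 23, 19)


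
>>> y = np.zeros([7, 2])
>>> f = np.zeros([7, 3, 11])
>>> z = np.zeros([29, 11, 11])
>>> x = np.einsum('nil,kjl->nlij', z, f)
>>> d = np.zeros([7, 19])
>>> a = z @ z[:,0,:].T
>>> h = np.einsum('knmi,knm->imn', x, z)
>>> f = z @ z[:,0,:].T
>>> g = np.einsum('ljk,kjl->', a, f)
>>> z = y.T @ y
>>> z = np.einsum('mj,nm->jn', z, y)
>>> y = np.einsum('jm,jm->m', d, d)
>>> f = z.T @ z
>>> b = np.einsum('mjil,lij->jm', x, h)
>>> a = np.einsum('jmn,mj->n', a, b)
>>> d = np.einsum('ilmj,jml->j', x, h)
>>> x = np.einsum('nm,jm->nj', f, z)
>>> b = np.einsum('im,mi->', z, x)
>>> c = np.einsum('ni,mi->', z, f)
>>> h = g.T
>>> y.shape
(19,)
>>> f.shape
(7, 7)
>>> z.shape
(2, 7)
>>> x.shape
(7, 2)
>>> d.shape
(3,)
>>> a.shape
(29,)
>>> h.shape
()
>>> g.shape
()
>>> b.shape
()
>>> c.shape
()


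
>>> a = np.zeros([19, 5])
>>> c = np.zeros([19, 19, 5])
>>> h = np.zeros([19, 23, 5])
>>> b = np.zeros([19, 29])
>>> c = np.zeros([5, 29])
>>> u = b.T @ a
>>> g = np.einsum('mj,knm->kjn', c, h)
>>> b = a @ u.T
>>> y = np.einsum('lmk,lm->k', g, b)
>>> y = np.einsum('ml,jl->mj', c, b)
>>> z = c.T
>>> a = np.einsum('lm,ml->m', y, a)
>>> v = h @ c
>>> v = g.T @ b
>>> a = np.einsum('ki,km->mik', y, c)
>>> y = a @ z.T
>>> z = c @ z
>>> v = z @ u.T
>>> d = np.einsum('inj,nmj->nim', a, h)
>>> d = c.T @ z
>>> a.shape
(29, 19, 5)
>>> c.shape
(5, 29)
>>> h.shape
(19, 23, 5)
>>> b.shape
(19, 29)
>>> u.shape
(29, 5)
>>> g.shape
(19, 29, 23)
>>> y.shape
(29, 19, 29)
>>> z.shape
(5, 5)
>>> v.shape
(5, 29)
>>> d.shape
(29, 5)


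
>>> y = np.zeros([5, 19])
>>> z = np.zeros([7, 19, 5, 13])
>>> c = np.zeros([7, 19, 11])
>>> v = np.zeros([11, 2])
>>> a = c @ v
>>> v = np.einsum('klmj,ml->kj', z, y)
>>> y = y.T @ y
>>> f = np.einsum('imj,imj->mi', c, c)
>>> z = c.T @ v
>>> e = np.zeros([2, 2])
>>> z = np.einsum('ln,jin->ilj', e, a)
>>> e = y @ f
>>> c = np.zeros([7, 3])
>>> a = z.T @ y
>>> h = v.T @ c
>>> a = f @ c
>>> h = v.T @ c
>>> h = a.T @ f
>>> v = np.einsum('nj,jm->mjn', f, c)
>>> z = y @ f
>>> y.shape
(19, 19)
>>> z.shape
(19, 7)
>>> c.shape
(7, 3)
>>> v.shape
(3, 7, 19)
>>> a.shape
(19, 3)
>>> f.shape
(19, 7)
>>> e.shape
(19, 7)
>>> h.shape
(3, 7)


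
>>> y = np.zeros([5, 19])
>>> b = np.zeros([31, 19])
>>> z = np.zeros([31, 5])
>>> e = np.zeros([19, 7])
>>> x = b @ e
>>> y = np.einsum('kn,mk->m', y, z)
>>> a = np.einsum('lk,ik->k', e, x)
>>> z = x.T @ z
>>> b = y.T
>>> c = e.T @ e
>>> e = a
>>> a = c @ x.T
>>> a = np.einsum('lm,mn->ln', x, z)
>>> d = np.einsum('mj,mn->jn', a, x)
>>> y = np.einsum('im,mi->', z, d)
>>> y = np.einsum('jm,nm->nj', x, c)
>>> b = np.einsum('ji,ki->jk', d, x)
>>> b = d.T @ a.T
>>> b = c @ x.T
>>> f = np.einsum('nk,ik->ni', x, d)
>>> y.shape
(7, 31)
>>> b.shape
(7, 31)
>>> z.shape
(7, 5)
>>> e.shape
(7,)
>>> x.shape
(31, 7)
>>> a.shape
(31, 5)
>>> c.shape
(7, 7)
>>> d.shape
(5, 7)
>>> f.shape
(31, 5)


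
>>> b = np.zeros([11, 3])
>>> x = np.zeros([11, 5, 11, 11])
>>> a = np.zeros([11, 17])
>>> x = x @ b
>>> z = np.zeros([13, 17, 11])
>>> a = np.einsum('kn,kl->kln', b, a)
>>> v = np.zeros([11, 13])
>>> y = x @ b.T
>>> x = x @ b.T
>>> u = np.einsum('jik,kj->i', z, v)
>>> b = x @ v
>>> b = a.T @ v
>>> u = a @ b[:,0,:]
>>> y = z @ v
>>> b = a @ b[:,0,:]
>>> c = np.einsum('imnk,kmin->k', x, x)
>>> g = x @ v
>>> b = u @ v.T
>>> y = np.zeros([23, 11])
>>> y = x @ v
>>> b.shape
(11, 17, 11)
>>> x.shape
(11, 5, 11, 11)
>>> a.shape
(11, 17, 3)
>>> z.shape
(13, 17, 11)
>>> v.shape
(11, 13)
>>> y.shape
(11, 5, 11, 13)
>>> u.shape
(11, 17, 13)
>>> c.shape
(11,)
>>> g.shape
(11, 5, 11, 13)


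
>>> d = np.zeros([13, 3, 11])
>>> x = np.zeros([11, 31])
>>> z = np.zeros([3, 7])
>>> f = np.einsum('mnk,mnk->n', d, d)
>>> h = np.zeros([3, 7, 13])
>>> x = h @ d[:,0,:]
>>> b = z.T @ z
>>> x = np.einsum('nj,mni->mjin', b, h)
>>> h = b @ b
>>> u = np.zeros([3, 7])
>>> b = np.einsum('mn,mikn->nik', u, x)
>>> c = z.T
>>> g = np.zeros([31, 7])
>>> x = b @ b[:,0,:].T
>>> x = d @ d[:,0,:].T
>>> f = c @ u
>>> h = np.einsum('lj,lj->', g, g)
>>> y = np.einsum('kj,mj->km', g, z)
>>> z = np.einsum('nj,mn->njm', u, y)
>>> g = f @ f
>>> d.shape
(13, 3, 11)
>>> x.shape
(13, 3, 13)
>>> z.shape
(3, 7, 31)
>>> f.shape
(7, 7)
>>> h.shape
()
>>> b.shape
(7, 7, 13)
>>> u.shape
(3, 7)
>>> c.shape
(7, 3)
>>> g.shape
(7, 7)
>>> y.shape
(31, 3)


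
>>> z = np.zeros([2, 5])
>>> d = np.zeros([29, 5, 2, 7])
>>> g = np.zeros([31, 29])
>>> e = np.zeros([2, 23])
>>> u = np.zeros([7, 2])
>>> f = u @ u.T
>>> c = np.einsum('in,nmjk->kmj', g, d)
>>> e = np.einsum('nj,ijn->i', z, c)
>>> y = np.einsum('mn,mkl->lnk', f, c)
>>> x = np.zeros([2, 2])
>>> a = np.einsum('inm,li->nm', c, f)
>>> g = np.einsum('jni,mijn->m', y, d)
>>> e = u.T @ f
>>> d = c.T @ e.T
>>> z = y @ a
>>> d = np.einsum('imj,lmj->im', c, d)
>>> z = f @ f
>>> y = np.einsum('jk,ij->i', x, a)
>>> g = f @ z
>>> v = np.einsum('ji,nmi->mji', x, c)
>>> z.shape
(7, 7)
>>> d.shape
(7, 5)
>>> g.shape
(7, 7)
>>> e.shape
(2, 7)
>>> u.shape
(7, 2)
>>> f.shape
(7, 7)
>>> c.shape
(7, 5, 2)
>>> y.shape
(5,)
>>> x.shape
(2, 2)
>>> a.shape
(5, 2)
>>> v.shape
(5, 2, 2)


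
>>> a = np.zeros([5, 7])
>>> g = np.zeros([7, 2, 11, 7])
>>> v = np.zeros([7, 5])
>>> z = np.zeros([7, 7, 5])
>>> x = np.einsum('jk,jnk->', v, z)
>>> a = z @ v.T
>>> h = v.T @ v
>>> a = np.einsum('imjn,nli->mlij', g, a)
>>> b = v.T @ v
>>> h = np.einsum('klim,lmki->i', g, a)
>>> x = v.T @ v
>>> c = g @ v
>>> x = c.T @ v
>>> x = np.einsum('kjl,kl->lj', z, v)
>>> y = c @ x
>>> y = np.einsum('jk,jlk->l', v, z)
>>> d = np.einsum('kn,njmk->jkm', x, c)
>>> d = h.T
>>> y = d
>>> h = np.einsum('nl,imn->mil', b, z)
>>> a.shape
(2, 7, 7, 11)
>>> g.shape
(7, 2, 11, 7)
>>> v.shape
(7, 5)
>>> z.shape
(7, 7, 5)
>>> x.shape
(5, 7)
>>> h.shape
(7, 7, 5)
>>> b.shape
(5, 5)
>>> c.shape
(7, 2, 11, 5)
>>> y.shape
(11,)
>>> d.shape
(11,)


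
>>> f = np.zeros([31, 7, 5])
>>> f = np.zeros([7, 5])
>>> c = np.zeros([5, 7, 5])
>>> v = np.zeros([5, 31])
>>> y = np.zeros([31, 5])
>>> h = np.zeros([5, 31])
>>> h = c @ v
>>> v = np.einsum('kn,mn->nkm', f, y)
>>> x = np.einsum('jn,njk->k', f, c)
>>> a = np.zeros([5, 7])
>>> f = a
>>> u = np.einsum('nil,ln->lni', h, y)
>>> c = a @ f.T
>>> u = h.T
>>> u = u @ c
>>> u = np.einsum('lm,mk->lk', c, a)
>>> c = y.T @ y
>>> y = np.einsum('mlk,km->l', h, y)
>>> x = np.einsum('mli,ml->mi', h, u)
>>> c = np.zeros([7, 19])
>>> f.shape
(5, 7)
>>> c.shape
(7, 19)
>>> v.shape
(5, 7, 31)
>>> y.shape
(7,)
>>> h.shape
(5, 7, 31)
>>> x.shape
(5, 31)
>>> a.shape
(5, 7)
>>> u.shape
(5, 7)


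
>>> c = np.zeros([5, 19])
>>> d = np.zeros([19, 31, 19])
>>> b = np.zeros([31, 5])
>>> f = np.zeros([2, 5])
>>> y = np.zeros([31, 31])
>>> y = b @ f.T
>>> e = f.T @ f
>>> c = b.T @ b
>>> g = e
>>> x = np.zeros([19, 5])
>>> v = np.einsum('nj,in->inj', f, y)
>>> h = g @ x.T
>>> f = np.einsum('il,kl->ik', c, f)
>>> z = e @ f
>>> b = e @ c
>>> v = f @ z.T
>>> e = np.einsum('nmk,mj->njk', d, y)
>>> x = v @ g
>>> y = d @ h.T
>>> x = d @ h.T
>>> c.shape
(5, 5)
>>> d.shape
(19, 31, 19)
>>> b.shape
(5, 5)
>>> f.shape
(5, 2)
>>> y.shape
(19, 31, 5)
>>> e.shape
(19, 2, 19)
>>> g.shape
(5, 5)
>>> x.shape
(19, 31, 5)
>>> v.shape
(5, 5)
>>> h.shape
(5, 19)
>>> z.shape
(5, 2)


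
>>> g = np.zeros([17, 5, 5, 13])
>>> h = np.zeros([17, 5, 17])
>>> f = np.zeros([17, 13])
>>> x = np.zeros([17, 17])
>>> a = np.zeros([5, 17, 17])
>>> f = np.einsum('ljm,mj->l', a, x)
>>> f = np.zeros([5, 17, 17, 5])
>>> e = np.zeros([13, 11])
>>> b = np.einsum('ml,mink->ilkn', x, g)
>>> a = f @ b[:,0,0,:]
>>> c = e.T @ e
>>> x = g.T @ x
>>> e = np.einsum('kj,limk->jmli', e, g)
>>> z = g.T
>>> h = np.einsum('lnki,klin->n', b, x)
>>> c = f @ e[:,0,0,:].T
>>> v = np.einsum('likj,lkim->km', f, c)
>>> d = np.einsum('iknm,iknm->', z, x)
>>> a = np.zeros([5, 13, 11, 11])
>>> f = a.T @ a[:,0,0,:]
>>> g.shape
(17, 5, 5, 13)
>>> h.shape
(17,)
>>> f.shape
(11, 11, 13, 11)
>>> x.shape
(13, 5, 5, 17)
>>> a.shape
(5, 13, 11, 11)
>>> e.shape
(11, 5, 17, 5)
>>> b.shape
(5, 17, 13, 5)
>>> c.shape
(5, 17, 17, 11)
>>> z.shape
(13, 5, 5, 17)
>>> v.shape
(17, 11)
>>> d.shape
()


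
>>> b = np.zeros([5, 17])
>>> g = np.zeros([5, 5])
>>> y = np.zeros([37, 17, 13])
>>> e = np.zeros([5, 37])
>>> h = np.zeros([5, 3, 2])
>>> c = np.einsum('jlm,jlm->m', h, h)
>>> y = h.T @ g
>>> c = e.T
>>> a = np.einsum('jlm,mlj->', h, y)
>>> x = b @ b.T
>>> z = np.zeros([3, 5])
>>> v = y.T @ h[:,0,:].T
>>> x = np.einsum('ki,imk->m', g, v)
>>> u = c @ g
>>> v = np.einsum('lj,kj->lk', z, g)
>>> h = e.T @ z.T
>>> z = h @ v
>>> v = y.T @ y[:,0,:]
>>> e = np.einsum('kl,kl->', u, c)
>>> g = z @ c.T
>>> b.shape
(5, 17)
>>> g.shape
(37, 37)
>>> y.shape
(2, 3, 5)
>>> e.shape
()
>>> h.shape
(37, 3)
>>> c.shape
(37, 5)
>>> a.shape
()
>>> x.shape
(3,)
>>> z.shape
(37, 5)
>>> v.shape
(5, 3, 5)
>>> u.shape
(37, 5)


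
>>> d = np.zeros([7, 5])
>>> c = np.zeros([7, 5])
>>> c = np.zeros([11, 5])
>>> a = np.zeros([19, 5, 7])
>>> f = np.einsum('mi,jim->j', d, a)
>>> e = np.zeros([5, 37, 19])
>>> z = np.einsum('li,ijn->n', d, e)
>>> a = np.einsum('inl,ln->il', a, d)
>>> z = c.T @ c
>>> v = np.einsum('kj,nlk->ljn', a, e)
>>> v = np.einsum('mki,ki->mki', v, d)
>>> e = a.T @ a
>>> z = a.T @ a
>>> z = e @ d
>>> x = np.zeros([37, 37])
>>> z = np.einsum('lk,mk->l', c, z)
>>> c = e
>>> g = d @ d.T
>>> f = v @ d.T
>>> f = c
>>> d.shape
(7, 5)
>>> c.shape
(7, 7)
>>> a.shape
(19, 7)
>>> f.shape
(7, 7)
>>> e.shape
(7, 7)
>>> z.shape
(11,)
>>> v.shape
(37, 7, 5)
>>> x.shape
(37, 37)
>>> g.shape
(7, 7)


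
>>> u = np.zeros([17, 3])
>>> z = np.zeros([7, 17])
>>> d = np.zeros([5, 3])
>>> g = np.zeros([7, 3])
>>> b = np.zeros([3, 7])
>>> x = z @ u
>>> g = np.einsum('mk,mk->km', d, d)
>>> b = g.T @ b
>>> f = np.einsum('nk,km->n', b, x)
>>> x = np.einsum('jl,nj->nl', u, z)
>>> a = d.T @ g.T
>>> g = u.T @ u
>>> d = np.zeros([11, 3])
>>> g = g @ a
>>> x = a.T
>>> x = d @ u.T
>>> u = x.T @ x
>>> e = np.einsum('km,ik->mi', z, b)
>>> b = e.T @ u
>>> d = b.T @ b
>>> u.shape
(17, 17)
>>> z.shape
(7, 17)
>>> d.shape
(17, 17)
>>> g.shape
(3, 3)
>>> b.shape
(5, 17)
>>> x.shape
(11, 17)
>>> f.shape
(5,)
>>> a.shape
(3, 3)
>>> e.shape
(17, 5)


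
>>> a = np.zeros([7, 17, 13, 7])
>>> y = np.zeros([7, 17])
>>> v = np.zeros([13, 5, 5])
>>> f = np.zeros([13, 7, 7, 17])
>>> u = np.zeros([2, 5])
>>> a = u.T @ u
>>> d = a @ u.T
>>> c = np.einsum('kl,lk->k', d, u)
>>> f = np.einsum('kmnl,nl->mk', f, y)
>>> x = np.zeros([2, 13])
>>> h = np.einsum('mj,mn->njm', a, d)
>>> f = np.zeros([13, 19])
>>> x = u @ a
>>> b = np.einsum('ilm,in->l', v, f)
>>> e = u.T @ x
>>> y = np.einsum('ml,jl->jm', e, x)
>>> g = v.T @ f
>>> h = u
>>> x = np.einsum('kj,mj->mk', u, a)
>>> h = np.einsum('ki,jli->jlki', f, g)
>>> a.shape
(5, 5)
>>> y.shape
(2, 5)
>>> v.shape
(13, 5, 5)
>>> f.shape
(13, 19)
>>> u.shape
(2, 5)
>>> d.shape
(5, 2)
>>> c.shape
(5,)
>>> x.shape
(5, 2)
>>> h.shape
(5, 5, 13, 19)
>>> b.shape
(5,)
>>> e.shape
(5, 5)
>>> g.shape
(5, 5, 19)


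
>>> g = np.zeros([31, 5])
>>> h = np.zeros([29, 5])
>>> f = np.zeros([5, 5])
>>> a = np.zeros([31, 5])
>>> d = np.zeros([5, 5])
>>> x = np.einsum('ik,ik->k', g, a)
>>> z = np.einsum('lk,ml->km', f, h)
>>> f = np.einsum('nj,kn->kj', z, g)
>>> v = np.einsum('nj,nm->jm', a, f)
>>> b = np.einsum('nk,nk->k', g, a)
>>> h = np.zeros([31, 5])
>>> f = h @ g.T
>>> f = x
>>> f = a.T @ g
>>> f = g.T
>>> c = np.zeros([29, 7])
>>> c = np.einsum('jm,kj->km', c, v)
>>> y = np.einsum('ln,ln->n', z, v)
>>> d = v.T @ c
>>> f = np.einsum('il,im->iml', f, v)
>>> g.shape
(31, 5)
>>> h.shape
(31, 5)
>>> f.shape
(5, 29, 31)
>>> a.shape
(31, 5)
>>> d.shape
(29, 7)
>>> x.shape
(5,)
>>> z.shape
(5, 29)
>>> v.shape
(5, 29)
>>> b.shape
(5,)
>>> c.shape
(5, 7)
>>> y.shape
(29,)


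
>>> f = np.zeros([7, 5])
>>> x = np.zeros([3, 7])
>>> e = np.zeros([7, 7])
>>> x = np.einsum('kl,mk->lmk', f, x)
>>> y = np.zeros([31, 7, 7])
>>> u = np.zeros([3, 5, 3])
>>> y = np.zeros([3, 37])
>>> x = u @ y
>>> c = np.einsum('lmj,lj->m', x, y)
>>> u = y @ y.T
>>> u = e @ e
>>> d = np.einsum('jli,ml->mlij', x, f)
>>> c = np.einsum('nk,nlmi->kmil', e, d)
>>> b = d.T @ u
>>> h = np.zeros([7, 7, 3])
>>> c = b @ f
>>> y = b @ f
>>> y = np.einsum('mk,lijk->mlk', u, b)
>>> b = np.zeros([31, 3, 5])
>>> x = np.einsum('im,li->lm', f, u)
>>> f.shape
(7, 5)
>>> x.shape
(7, 5)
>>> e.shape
(7, 7)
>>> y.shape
(7, 3, 7)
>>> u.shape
(7, 7)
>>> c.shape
(3, 37, 5, 5)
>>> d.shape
(7, 5, 37, 3)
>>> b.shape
(31, 3, 5)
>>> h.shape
(7, 7, 3)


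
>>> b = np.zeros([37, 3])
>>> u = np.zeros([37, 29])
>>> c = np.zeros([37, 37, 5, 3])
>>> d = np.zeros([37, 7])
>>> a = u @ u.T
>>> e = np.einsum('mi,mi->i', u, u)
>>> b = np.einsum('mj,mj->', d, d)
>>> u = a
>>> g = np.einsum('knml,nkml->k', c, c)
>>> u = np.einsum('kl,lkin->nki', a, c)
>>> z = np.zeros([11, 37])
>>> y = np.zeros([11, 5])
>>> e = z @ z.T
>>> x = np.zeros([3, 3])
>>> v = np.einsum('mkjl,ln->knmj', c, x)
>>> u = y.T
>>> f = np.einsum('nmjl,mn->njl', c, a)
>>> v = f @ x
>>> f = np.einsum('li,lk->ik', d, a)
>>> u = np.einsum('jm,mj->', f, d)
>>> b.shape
()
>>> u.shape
()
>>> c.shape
(37, 37, 5, 3)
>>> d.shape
(37, 7)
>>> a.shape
(37, 37)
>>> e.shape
(11, 11)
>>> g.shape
(37,)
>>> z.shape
(11, 37)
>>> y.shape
(11, 5)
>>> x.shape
(3, 3)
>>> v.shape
(37, 5, 3)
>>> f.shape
(7, 37)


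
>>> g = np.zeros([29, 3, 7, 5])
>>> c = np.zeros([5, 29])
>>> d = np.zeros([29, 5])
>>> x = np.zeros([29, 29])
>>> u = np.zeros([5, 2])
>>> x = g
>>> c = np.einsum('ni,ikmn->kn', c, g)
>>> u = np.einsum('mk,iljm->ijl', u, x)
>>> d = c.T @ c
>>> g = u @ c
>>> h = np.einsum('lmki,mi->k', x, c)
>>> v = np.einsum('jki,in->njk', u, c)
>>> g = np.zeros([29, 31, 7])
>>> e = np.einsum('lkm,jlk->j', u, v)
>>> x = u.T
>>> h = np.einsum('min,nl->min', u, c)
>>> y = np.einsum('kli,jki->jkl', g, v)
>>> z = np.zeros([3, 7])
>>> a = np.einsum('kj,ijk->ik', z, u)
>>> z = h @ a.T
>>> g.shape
(29, 31, 7)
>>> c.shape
(3, 5)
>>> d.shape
(5, 5)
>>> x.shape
(3, 7, 29)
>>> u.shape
(29, 7, 3)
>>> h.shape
(29, 7, 3)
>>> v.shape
(5, 29, 7)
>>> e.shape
(5,)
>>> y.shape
(5, 29, 31)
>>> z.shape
(29, 7, 29)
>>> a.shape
(29, 3)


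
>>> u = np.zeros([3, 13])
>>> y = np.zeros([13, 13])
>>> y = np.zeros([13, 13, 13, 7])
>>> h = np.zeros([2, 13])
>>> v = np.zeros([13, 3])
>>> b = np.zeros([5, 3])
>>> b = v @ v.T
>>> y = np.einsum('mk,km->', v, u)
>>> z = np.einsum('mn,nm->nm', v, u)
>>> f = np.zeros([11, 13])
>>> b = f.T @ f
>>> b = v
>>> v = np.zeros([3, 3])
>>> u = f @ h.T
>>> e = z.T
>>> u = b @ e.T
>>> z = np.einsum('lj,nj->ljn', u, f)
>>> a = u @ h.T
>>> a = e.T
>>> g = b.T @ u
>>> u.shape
(13, 13)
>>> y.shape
()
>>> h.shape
(2, 13)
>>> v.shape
(3, 3)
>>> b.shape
(13, 3)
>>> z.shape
(13, 13, 11)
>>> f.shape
(11, 13)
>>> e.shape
(13, 3)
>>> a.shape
(3, 13)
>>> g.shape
(3, 13)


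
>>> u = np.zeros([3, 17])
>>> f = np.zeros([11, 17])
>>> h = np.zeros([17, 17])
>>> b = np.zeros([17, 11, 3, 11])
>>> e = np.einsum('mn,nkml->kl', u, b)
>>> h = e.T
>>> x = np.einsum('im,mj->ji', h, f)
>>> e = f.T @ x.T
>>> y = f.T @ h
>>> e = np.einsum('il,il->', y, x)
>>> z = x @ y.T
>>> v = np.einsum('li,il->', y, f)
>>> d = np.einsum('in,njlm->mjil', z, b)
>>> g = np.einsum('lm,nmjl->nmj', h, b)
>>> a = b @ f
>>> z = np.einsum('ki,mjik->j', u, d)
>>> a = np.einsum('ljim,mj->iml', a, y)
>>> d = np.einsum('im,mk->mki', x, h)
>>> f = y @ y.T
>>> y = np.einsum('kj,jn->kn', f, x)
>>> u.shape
(3, 17)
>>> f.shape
(17, 17)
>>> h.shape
(11, 11)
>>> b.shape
(17, 11, 3, 11)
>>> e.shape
()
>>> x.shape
(17, 11)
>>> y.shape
(17, 11)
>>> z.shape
(11,)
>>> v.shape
()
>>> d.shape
(11, 11, 17)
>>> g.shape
(17, 11, 3)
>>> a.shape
(3, 17, 17)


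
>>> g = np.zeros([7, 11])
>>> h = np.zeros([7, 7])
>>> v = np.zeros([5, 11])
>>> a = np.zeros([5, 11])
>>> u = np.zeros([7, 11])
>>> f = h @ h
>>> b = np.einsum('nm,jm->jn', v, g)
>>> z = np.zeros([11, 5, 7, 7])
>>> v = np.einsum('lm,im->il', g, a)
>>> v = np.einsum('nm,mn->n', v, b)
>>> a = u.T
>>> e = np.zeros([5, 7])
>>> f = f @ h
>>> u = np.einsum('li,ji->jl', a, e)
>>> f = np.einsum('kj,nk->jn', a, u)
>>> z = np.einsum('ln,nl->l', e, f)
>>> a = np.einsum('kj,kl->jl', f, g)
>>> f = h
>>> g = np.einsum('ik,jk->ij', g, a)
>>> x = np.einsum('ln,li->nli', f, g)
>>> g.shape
(7, 5)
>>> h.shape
(7, 7)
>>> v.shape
(5,)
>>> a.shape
(5, 11)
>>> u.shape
(5, 11)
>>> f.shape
(7, 7)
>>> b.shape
(7, 5)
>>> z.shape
(5,)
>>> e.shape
(5, 7)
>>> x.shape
(7, 7, 5)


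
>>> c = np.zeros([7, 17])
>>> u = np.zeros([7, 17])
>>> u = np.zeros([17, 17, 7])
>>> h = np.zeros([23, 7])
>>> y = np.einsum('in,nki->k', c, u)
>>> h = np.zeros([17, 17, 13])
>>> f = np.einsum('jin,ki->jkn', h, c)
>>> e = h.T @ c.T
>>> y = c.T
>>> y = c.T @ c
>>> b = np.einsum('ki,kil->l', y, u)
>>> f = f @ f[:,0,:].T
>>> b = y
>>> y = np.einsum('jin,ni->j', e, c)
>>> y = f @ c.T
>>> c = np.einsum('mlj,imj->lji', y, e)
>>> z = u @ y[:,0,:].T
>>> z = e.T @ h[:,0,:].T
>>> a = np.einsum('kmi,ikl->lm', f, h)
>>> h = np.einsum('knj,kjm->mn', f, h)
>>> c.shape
(7, 7, 13)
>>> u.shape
(17, 17, 7)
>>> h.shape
(13, 7)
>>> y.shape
(17, 7, 7)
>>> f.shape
(17, 7, 17)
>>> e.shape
(13, 17, 7)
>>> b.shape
(17, 17)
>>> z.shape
(7, 17, 17)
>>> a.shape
(13, 7)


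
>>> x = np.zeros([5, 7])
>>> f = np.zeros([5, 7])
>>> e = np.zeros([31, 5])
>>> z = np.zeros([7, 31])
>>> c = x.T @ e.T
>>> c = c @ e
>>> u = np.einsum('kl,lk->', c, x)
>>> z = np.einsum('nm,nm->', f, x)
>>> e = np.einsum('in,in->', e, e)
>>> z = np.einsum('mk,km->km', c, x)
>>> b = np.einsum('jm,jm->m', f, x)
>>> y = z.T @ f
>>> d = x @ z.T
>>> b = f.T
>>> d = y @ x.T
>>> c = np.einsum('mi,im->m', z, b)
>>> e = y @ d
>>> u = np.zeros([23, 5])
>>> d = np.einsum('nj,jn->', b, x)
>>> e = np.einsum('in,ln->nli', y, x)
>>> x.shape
(5, 7)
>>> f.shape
(5, 7)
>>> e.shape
(7, 5, 7)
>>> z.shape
(5, 7)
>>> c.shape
(5,)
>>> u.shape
(23, 5)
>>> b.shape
(7, 5)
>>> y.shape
(7, 7)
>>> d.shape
()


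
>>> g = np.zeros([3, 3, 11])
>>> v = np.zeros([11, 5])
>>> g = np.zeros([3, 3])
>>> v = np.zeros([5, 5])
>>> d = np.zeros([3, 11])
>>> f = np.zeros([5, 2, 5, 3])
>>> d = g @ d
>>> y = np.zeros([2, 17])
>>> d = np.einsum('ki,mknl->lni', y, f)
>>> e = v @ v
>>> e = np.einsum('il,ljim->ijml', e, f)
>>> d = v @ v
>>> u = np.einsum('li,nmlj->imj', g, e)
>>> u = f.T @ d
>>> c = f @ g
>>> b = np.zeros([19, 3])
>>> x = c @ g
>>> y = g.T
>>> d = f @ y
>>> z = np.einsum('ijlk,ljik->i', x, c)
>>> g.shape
(3, 3)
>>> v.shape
(5, 5)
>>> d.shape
(5, 2, 5, 3)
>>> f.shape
(5, 2, 5, 3)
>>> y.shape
(3, 3)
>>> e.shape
(5, 2, 3, 5)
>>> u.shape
(3, 5, 2, 5)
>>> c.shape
(5, 2, 5, 3)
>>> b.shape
(19, 3)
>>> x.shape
(5, 2, 5, 3)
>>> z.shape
(5,)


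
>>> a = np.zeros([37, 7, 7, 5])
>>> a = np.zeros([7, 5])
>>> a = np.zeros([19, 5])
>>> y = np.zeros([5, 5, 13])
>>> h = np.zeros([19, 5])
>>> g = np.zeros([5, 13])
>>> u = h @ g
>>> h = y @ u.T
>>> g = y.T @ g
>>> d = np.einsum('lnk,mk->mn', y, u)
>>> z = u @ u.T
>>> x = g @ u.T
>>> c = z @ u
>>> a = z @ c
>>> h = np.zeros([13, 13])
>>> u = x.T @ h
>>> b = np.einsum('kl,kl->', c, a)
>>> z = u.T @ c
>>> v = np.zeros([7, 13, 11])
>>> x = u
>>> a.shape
(19, 13)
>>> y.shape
(5, 5, 13)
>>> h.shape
(13, 13)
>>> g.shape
(13, 5, 13)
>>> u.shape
(19, 5, 13)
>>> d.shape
(19, 5)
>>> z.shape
(13, 5, 13)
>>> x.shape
(19, 5, 13)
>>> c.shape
(19, 13)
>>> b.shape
()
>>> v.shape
(7, 13, 11)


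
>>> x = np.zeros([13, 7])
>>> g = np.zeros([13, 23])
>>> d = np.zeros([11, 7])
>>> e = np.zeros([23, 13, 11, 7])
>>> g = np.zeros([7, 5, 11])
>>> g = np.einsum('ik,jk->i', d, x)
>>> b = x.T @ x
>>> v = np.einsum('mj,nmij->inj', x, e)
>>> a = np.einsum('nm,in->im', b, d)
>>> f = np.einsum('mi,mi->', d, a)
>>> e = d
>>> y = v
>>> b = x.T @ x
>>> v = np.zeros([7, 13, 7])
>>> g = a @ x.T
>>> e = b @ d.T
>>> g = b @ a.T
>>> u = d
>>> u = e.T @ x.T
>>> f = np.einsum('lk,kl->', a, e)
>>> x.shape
(13, 7)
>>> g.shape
(7, 11)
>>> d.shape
(11, 7)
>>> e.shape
(7, 11)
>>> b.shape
(7, 7)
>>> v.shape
(7, 13, 7)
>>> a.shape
(11, 7)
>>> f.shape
()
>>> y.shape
(11, 23, 7)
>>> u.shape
(11, 13)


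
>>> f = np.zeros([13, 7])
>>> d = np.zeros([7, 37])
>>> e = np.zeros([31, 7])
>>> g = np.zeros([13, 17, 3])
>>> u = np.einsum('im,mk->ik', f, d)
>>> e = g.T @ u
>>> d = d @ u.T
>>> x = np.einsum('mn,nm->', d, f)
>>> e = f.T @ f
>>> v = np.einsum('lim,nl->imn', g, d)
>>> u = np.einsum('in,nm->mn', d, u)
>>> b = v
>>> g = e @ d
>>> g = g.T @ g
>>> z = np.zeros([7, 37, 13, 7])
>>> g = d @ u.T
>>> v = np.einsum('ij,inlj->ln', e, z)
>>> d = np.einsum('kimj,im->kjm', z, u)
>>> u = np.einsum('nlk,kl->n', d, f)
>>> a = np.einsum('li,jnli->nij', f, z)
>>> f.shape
(13, 7)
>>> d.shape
(7, 7, 13)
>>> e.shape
(7, 7)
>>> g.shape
(7, 37)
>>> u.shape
(7,)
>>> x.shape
()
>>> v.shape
(13, 37)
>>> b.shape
(17, 3, 7)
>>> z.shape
(7, 37, 13, 7)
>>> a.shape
(37, 7, 7)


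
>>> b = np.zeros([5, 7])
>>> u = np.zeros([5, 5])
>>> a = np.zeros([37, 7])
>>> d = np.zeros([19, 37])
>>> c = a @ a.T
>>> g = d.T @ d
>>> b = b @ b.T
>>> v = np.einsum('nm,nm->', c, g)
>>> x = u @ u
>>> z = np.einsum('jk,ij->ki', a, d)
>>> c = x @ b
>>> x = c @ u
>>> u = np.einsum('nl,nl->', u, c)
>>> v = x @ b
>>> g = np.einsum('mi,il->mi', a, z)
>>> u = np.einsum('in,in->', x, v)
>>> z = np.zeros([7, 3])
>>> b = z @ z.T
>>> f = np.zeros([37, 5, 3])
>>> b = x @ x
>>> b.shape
(5, 5)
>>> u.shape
()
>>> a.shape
(37, 7)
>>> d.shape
(19, 37)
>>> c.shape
(5, 5)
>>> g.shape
(37, 7)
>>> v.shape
(5, 5)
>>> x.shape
(5, 5)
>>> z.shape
(7, 3)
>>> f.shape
(37, 5, 3)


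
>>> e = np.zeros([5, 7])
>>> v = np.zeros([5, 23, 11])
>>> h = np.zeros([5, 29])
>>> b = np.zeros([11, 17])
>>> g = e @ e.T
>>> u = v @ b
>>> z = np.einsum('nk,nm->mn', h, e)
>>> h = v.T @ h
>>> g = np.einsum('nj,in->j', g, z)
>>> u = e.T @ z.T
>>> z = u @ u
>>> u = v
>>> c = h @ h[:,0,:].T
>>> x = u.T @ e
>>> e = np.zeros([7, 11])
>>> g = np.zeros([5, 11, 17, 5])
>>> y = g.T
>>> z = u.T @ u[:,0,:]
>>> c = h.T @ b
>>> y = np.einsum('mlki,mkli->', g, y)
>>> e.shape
(7, 11)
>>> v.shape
(5, 23, 11)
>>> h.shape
(11, 23, 29)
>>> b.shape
(11, 17)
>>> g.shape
(5, 11, 17, 5)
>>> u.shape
(5, 23, 11)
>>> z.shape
(11, 23, 11)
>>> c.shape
(29, 23, 17)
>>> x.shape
(11, 23, 7)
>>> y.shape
()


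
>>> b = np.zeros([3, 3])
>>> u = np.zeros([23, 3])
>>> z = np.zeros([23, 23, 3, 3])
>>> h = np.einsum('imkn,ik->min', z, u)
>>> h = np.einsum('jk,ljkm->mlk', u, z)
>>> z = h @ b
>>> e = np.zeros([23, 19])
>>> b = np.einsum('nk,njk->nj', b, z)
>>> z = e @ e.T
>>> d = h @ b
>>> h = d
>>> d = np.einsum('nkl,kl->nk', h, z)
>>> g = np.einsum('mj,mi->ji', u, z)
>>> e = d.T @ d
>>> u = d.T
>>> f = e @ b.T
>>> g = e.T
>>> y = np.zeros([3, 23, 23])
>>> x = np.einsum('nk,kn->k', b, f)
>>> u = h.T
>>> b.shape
(3, 23)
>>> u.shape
(23, 23, 3)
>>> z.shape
(23, 23)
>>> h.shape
(3, 23, 23)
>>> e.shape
(23, 23)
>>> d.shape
(3, 23)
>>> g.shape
(23, 23)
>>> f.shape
(23, 3)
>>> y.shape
(3, 23, 23)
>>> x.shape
(23,)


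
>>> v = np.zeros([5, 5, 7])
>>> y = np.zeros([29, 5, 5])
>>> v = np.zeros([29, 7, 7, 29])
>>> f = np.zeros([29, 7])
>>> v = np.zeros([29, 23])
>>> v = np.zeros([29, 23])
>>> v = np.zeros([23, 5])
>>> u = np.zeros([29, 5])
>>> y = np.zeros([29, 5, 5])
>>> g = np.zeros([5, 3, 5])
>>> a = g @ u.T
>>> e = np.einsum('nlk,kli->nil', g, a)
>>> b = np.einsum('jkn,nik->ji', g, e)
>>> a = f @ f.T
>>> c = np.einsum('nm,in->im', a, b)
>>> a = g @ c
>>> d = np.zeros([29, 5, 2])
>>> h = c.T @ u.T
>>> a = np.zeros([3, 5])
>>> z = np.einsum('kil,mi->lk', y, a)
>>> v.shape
(23, 5)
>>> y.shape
(29, 5, 5)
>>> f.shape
(29, 7)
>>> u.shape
(29, 5)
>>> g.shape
(5, 3, 5)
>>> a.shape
(3, 5)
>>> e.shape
(5, 29, 3)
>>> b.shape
(5, 29)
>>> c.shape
(5, 29)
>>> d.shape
(29, 5, 2)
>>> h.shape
(29, 29)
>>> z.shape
(5, 29)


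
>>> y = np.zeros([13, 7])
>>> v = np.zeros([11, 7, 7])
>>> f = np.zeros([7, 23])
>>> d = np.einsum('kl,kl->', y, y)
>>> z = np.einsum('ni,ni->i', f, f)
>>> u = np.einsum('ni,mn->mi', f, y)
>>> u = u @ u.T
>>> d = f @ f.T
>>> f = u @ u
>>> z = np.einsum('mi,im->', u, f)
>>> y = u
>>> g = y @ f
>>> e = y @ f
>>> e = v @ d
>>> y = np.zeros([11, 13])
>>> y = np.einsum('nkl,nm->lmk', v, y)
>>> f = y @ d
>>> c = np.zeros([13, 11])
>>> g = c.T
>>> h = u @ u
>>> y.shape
(7, 13, 7)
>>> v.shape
(11, 7, 7)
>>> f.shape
(7, 13, 7)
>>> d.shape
(7, 7)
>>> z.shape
()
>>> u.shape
(13, 13)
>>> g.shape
(11, 13)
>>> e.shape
(11, 7, 7)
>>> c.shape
(13, 11)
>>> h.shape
(13, 13)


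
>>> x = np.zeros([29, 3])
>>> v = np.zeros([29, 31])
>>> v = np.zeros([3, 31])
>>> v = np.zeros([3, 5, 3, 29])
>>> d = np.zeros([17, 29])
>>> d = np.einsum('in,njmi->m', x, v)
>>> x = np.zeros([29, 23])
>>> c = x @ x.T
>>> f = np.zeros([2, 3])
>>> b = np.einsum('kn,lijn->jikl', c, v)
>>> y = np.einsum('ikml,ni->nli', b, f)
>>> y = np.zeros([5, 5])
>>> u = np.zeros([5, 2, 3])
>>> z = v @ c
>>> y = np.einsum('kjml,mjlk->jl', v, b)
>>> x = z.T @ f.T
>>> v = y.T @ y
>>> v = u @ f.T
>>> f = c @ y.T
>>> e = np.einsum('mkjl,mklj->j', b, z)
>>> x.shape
(29, 3, 5, 2)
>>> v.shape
(5, 2, 2)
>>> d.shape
(3,)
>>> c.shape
(29, 29)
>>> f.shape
(29, 5)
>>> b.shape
(3, 5, 29, 3)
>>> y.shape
(5, 29)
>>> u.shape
(5, 2, 3)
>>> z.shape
(3, 5, 3, 29)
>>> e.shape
(29,)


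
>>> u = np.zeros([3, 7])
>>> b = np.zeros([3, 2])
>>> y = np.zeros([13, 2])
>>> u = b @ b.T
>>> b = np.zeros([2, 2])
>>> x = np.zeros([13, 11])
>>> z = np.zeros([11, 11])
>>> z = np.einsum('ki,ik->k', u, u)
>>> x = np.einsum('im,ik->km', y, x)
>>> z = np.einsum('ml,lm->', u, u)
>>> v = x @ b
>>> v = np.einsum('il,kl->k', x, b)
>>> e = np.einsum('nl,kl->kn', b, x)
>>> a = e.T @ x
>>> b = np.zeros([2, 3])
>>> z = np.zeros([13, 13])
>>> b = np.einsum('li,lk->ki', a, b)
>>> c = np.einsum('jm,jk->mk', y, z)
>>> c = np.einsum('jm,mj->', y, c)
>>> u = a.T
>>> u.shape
(2, 2)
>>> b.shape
(3, 2)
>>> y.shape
(13, 2)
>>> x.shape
(11, 2)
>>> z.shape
(13, 13)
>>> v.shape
(2,)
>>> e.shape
(11, 2)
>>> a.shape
(2, 2)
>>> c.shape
()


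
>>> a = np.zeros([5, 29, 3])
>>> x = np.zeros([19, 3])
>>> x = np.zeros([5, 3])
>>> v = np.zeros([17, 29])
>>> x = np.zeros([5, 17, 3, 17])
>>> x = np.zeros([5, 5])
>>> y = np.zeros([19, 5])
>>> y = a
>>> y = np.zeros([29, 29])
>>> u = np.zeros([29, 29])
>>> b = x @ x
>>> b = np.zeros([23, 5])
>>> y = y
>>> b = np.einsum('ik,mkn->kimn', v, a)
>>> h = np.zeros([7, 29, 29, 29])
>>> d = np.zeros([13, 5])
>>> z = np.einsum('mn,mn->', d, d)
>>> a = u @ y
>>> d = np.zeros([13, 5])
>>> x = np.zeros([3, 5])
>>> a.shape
(29, 29)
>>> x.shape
(3, 5)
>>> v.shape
(17, 29)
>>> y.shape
(29, 29)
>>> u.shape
(29, 29)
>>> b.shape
(29, 17, 5, 3)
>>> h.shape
(7, 29, 29, 29)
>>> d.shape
(13, 5)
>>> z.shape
()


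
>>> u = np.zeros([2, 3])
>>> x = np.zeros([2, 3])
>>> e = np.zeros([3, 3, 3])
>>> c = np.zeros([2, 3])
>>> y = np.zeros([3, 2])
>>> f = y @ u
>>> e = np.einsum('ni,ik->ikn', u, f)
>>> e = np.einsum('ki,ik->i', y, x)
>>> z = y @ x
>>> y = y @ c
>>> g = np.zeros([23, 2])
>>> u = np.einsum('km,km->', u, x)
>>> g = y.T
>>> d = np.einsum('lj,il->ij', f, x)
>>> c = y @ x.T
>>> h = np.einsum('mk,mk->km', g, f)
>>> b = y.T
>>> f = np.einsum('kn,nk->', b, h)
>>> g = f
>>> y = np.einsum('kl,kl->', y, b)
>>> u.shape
()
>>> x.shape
(2, 3)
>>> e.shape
(2,)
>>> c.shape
(3, 2)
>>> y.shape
()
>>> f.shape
()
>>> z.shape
(3, 3)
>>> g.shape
()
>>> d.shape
(2, 3)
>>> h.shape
(3, 3)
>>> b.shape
(3, 3)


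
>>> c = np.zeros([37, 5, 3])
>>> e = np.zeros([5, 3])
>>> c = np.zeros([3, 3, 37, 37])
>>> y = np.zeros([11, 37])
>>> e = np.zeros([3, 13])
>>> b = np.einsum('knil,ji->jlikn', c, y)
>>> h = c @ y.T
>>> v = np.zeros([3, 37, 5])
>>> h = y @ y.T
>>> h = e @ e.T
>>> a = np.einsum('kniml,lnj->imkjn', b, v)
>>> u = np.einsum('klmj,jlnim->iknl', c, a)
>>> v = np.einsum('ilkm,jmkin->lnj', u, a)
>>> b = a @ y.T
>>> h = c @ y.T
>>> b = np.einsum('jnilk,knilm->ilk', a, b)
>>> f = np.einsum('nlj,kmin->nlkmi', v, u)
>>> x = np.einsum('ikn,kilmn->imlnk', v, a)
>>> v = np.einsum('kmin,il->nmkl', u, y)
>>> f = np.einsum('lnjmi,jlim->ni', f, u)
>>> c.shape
(3, 3, 37, 37)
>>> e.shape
(3, 13)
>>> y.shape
(11, 37)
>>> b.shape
(11, 5, 37)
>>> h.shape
(3, 3, 37, 11)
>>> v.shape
(3, 3, 5, 37)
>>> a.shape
(37, 3, 11, 5, 37)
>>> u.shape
(5, 3, 11, 3)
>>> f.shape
(37, 11)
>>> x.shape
(3, 5, 11, 37, 37)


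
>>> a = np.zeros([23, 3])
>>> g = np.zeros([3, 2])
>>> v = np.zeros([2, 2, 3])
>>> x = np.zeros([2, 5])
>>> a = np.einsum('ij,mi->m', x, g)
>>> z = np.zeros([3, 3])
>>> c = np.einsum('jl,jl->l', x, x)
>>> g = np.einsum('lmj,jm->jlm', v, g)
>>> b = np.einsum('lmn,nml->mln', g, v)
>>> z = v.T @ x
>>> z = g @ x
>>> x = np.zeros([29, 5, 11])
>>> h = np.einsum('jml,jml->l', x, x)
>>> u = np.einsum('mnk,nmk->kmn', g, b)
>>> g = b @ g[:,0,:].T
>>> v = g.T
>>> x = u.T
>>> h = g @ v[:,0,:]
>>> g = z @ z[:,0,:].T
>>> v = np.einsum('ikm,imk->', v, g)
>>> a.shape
(3,)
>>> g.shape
(3, 2, 3)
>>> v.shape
()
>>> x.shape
(2, 3, 2)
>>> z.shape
(3, 2, 5)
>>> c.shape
(5,)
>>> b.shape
(2, 3, 2)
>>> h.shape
(2, 3, 2)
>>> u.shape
(2, 3, 2)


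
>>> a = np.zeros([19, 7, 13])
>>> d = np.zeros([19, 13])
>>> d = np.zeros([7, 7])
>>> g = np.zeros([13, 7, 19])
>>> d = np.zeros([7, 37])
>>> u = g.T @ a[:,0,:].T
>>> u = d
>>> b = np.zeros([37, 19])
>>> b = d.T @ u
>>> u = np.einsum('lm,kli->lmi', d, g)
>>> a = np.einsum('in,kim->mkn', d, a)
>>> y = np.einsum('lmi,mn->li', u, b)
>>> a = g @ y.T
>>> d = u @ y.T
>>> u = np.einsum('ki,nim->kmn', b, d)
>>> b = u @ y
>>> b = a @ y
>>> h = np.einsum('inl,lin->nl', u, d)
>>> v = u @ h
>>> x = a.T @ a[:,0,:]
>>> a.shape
(13, 7, 7)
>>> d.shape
(7, 37, 7)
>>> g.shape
(13, 7, 19)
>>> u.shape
(37, 7, 7)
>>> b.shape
(13, 7, 19)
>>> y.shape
(7, 19)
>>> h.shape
(7, 7)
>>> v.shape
(37, 7, 7)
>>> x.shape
(7, 7, 7)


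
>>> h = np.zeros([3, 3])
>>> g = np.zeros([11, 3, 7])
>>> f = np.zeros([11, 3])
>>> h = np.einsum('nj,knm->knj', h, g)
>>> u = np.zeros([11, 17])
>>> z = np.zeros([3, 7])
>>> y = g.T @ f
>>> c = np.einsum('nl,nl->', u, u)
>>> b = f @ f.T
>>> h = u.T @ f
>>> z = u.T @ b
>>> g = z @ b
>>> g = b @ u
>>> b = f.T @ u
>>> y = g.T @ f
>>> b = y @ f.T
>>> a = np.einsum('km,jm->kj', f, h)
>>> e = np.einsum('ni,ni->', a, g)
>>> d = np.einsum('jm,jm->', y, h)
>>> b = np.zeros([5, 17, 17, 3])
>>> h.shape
(17, 3)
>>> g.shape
(11, 17)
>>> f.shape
(11, 3)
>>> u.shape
(11, 17)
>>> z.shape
(17, 11)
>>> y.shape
(17, 3)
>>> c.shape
()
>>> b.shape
(5, 17, 17, 3)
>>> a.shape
(11, 17)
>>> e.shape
()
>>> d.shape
()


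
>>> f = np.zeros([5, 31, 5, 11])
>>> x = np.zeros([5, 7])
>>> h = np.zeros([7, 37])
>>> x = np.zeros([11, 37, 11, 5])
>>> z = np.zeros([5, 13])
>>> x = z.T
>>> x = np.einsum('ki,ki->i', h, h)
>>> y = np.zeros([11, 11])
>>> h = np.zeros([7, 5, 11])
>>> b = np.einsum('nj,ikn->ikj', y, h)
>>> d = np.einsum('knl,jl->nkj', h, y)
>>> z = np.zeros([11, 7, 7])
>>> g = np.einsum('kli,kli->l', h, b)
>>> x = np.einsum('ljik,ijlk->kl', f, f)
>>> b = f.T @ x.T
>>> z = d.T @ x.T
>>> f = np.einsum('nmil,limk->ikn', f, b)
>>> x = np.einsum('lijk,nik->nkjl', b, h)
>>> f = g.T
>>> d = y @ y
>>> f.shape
(5,)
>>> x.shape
(7, 11, 31, 11)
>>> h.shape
(7, 5, 11)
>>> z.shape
(11, 7, 11)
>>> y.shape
(11, 11)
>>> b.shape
(11, 5, 31, 11)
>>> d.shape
(11, 11)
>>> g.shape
(5,)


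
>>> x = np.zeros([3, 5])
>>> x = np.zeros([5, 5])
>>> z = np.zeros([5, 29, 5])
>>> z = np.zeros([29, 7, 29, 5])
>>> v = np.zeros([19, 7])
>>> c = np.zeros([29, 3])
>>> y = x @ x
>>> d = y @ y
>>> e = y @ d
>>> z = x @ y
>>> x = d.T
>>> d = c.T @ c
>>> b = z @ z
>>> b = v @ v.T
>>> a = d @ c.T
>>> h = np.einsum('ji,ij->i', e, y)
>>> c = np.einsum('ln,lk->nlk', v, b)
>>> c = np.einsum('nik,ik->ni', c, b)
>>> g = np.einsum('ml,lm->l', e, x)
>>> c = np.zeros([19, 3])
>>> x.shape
(5, 5)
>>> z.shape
(5, 5)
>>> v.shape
(19, 7)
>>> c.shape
(19, 3)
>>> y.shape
(5, 5)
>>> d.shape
(3, 3)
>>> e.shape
(5, 5)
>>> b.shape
(19, 19)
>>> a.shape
(3, 29)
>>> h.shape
(5,)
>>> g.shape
(5,)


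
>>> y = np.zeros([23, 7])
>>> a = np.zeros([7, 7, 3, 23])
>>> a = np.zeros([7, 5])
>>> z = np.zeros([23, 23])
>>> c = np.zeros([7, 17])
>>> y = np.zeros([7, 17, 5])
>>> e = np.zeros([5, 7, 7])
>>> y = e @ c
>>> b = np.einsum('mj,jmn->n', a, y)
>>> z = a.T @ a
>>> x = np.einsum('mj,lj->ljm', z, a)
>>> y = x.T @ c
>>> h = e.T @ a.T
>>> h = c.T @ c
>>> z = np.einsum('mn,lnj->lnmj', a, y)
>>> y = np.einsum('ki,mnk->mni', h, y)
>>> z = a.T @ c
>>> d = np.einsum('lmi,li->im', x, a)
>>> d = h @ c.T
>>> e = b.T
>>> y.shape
(5, 5, 17)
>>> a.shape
(7, 5)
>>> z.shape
(5, 17)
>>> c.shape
(7, 17)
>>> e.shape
(17,)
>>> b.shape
(17,)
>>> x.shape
(7, 5, 5)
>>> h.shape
(17, 17)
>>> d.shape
(17, 7)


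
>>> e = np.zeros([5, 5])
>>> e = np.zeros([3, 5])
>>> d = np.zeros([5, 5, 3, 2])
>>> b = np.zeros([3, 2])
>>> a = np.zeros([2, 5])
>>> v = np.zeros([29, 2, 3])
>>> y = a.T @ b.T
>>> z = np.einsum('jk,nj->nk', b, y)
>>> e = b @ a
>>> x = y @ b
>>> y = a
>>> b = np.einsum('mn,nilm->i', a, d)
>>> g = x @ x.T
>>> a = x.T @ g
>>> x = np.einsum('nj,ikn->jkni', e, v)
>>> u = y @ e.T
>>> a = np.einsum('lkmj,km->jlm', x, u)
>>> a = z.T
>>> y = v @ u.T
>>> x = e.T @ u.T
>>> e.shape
(3, 5)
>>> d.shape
(5, 5, 3, 2)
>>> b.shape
(5,)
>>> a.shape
(2, 5)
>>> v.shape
(29, 2, 3)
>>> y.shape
(29, 2, 2)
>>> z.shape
(5, 2)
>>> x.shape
(5, 2)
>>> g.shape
(5, 5)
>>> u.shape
(2, 3)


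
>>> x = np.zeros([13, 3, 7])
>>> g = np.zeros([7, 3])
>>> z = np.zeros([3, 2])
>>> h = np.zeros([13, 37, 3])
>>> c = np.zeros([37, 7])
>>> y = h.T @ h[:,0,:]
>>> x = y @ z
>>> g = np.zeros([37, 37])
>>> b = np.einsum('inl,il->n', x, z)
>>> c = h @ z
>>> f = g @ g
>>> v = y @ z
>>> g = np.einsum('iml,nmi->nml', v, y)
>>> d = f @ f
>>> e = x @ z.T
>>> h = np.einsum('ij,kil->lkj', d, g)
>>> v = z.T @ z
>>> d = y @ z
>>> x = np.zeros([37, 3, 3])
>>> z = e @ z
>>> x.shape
(37, 3, 3)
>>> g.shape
(3, 37, 2)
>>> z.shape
(3, 37, 2)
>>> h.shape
(2, 3, 37)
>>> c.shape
(13, 37, 2)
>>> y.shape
(3, 37, 3)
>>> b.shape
(37,)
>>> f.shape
(37, 37)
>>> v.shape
(2, 2)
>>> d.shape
(3, 37, 2)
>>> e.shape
(3, 37, 3)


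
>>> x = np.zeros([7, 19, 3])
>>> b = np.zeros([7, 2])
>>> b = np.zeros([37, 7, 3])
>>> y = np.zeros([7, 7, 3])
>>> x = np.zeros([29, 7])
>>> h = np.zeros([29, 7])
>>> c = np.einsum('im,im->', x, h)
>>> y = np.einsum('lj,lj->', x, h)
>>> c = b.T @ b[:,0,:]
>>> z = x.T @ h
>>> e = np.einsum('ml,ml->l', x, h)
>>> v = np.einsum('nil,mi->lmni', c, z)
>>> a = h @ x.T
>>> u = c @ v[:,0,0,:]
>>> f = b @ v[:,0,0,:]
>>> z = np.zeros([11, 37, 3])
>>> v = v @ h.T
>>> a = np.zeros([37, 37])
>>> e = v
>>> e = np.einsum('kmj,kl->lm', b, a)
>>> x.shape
(29, 7)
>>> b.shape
(37, 7, 3)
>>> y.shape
()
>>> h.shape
(29, 7)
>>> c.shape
(3, 7, 3)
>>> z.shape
(11, 37, 3)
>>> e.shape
(37, 7)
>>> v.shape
(3, 7, 3, 29)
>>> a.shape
(37, 37)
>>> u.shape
(3, 7, 7)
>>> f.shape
(37, 7, 7)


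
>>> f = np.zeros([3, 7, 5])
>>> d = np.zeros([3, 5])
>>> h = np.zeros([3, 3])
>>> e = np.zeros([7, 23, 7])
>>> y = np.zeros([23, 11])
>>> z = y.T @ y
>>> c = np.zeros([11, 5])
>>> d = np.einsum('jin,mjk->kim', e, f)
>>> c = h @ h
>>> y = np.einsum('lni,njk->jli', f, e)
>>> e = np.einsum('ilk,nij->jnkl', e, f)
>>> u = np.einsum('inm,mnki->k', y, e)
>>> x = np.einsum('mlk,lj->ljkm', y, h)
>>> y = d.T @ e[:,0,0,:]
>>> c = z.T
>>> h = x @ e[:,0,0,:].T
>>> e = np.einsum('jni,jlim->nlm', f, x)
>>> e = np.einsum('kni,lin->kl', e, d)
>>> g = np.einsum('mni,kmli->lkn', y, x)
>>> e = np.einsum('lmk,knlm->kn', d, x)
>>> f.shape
(3, 7, 5)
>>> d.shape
(5, 23, 3)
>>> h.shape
(3, 3, 5, 5)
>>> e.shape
(3, 3)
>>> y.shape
(3, 23, 23)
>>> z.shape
(11, 11)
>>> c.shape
(11, 11)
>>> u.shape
(7,)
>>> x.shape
(3, 3, 5, 23)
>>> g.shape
(5, 3, 23)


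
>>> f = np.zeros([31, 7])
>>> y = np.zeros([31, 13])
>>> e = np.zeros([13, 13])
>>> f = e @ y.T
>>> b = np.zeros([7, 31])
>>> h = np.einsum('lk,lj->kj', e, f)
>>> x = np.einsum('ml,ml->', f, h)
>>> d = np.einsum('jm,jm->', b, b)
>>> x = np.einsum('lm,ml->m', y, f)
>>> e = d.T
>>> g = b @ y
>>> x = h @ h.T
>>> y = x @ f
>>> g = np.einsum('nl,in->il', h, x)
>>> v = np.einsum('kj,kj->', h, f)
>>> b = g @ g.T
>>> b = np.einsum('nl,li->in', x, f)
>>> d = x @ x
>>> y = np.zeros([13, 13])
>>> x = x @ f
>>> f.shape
(13, 31)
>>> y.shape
(13, 13)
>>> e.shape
()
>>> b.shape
(31, 13)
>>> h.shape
(13, 31)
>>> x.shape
(13, 31)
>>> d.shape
(13, 13)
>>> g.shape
(13, 31)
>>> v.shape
()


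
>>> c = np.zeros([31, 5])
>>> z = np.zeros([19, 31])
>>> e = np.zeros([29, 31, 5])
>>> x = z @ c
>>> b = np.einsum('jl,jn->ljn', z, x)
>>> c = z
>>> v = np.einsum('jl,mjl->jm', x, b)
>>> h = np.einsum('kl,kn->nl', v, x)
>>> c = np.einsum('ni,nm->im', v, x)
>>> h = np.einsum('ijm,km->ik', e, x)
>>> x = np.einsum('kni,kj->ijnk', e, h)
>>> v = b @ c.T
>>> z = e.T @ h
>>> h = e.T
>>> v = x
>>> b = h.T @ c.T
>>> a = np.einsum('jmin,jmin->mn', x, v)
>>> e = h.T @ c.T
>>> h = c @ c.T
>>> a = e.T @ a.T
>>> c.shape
(31, 5)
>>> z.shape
(5, 31, 19)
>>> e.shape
(29, 31, 31)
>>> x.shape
(5, 19, 31, 29)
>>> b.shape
(29, 31, 31)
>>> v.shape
(5, 19, 31, 29)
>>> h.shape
(31, 31)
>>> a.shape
(31, 31, 19)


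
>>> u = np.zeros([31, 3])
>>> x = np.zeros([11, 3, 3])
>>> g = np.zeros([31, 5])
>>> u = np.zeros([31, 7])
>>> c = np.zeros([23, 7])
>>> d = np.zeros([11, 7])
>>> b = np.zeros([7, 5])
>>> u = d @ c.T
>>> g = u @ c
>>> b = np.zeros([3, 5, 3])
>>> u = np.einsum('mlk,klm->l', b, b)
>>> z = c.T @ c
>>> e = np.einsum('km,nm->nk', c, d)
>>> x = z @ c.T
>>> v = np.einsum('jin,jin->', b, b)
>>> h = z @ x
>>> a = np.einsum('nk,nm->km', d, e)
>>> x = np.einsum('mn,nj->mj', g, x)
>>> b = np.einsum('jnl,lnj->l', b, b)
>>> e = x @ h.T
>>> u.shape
(5,)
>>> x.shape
(11, 23)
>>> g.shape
(11, 7)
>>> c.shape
(23, 7)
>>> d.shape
(11, 7)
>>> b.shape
(3,)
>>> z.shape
(7, 7)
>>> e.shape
(11, 7)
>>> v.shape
()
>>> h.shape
(7, 23)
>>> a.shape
(7, 23)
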